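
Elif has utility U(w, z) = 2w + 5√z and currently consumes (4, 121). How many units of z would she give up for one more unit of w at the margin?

MU_w = 2, MU_z = 5/(2√z).
MRS = 2 ÷ (5/(2√z)).
At (4, 121): MRS = 8.8.
That is, one extra unit of w is worth 8.8 units of z at the margin.

MRS = 8.8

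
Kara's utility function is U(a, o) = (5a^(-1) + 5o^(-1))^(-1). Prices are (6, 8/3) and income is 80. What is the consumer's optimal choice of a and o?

For CES with ρ = -1, MRS = (o/a)^2.
Tangency: set MRS = p_a/p_o = 6/(8/3) = 2.25.
So (o/a)^2 = 2.25; taking the square root, o/a = 1.5, i.e. o = 1.5·a.
Substitute into the budget 6·a + (8/3)·o = 80: 10·a = 80, so a* = 8 and o* = 1.5·8 = 12.

a* = 8, o* = 12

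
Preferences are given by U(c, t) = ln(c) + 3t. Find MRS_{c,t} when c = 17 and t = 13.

MU_c = 1/c, MU_t = 3.
MRS = 1/c ÷ 3.
At (17, 13): MRS = 1/51.
That is, one extra unit of c is worth 1/51 units of t at the margin.

MRS = 1/51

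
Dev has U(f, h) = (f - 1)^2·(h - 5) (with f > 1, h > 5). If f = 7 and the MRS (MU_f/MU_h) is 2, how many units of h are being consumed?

h = 11

MU_f = 2·(f−1)·(h−5), MU_h = (f−1)^2.
MRS = (2/1)·(h−5)/(f−1).
Substitute f = 7: MRS = (h − 5)/3. Setting this equal to 2 gives h − 5 = 2·3 = 6, so h = 11.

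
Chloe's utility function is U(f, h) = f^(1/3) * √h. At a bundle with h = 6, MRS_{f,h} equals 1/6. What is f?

f = 24

MU_f = 1/3·f^(-2/3)·√h and MU_h = 0.5·f^(1/3)·h^(-0.5).
MRS = MU_f/MU_h = (2/3)·h/f.
Substitute h = 6: MRS = 4/f. Setting 4/f = 1/6 gives f = 4/(1/6) = 24.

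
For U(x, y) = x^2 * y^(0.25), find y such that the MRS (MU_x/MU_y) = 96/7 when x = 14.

y = 24

MU_x = 2·x·y^(0.25) and MU_y = 0.25·x^2·y^(-0.75).
MRS = MU_x/MU_y = (8)·y/x.
Substitute x = 14: MRS = y/1.75. Setting y/1.75 = 96/7 gives y = (96/7)·1.75 = 24.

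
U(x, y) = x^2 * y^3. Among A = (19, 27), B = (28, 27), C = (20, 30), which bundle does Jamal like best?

Bundle B

Evaluate utility at each bundle:
U(A) = 7105563.
U(B) = 15431472.
U(C) = 10800000.
Highest utility is B, so B ≻ C ≻ A.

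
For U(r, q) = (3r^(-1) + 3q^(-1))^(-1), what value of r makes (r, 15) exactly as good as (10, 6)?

U depends on (r, q) only through S = 3r^(-1) + 3q^(-1), so equal utility means equal S. At (10, 6): S = 0.8.
With q = 15: 3·15^(-1) = 0.2, so 3r^(-1) = 0.8 − 0.2 = 0.6, i.e. r^(-1) = 0.2.
Hence r = 1/0.2 = 5.
Check: U(5, 15) = 1.25.

r = 5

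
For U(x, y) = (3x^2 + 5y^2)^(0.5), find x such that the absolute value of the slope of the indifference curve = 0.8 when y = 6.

For CES with ρ = 2, MRS = (3/5)·(y/x)^(-1).
Setting (3/5)·(6/x)^(-1) = 0.8 gives (6/x)^(-1) = 4/3, so 6/x = 0.75 and x = 8.

x = 8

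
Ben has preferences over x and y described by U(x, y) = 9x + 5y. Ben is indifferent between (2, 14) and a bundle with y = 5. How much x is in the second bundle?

x = 7

U(2, 14) = 88.
Set U(x, 5) = 88 and solve.
9x + 5·5 = 88 ⇒ 9x = 63 ⇒ x = 7.
Check: U(7, 5) = 88.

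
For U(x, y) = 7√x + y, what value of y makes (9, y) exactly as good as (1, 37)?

y = 23

U(1, 37) = 44.
Set U(9, y) = 44 and solve.
With x = 9: √9 = 3, so y = 44 − 7·3 = 23.
Check: U(9, 23) = 44.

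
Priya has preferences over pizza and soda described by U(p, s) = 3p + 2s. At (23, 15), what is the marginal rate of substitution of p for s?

MU_p = 3, MU_s = 2, so MRS = 3/2 = 1.5 at every bundle.
At (23, 15): MRS = 1.5.
So at (23, 15) the consumer would give up 1.5 units of s for one more unit of p.

MRS = 1.5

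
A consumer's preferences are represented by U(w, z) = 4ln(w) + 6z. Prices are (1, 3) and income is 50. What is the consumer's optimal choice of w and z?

MU_w = 4/w, MU_z = 6.
MRS = 4/w ÷ 6.
Tangency: set MRS = p_w/p_z = 1/3.
MRS depends only on w: (2/3)/w = 1/3 ⇒ w* = (2/3)/(1/3) = 2.
From the budget, 3·z = 50 − 1·2 = 48, so z* = 16.

w* = 2, z* = 16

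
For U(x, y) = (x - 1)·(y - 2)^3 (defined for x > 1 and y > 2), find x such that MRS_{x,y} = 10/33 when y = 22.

x = 23

MU_x = (y−2)^3, MU_y = 3·(x−1)·(y−2)^2.
MRS = (1/3)·(y−2)/(x−1).
Substitute y = 22: MRS = (20/3)/(x − 1). Setting this equal to 10/33 gives x − 1 = (20/3)/(10/33) = 22, so x = 23.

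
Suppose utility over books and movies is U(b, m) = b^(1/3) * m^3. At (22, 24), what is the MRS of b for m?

MU_b = 1/3·b^(-2/3)·m^3 and MU_m = 3·b^(1/3)·m^2.
MRS = MU_b/MU_m = (1/9)·m/b.
At (22, 24): MRS = 4/33.
So at (22, 24) the consumer would give up 4/33 units of m for one more unit of b.

MRS = 4/33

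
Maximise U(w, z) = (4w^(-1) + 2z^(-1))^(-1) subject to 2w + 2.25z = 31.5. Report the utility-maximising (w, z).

For CES with ρ = -1, MRS = (4/2)·(z/w)^2.
Tangency: set MRS = p_w/p_z = 2/2.25 = 8/9.
So (z/w)^2 = 4/9; taking the square root, z/w = 2/3, i.e. z = (2/3)·w.
Substitute into the budget 2·w + 2.25·z = 31.5: 3.5·w = 31.5, so w* = 9 and z* = (2/3)·9 = 6.

w* = 9, z* = 6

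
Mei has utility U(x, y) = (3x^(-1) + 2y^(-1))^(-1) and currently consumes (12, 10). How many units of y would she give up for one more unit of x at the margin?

MRS = 25/24

For CES with ρ = -1, MRS = (3/2)·(y/x)^2.
At (12, 10): MRS = 25/24.
That is, one extra unit of x is worth 25/24 units of y at the margin.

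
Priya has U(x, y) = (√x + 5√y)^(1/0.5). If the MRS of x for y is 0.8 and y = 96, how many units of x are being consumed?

For CES with ρ = 0.5, MRS = (1/5)·√(y/x).
Setting (1/5)·√(96/x) = 0.8 gives √(96/x) = 4, so 96/x = 16 and x = 6.

x = 6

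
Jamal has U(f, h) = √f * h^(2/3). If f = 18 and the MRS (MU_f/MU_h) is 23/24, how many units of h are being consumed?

h = 23

MU_f = 0.5·f^(-0.5)·h^(2/3) and MU_h = 2/3·√f·h^(-1/3).
MRS = MU_f/MU_h = (0.75)·h/f.
Substitute f = 18: MRS = h/24. Setting h/24 = 23/24 gives h = (23/24)·24 = 23.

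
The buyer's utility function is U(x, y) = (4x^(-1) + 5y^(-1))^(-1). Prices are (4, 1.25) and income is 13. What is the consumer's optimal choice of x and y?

For CES with ρ = -1, MRS = (4/5)·(y/x)^2.
Tangency: set MRS = p_x/p_y = 4/1.25 = 3.2.
So (y/x)^2 = 4; taking the square root, y/x = 2, i.e. y = 2·x.
Substitute into the budget 4·x + 1.25·y = 13: 6.5·x = 13, so x* = 2 and y* = 2·2 = 4.

x* = 2, y* = 4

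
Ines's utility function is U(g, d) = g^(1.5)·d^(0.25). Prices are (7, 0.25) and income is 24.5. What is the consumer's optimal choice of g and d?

MU_g = 1.5·√g·d^(0.25) and MU_d = 0.25·g^(1.5)·d^(-0.75).
MRS = MU_g/MU_d = (6)·d/g.
Tangency: set MRS = p_g/p_d = 7/0.25 = 28.
So (6)·d/g = 28, i.e. d = (14/3)·g.
Substitute into the budget 7·g + 0.25·d = 24.5: (49/6)·g = 24.5, so g* = 3.
Then d* = (14/3)·3 = 14.

g* = 3, d* = 14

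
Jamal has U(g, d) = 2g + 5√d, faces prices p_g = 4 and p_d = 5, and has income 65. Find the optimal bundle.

g* = 15, d* = 1

MU_g = 2, MU_d = 5/(2√d).
MRS = 2 ÷ (5/(2√d)).
Tangency: set MRS = p_g/p_d = 4/5 = 0.8.
MRS depends only on d: 0.8·√d = 0.8 ⇒ √d = 0.8/0.8 = 1 ⇒ d* = 1.
From the budget, 4·g = 65 − 5·1 = 60, so g* = 15.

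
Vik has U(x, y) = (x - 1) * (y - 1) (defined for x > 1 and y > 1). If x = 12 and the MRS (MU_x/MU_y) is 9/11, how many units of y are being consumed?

y = 10

MU_x = (y−1), MU_y = (x−1).
MRS = (y−1)/(x−1).
Substitute x = 12: MRS = (y − 1)/11. Setting this equal to 9/11 gives y − 1 = (9/11)·11 = 9, so y = 10.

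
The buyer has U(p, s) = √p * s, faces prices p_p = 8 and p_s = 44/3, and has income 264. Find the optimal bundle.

p* = 11, s* = 12

MU_p = 0.5·p^(-0.5)·s and MU_s = √p.
MRS = MU_p/MU_s = (0.5)·s/p.
Tangency: set MRS = p_p/p_s = 8/(44/3) = 6/11.
So (0.5)·s/p = 6/11, i.e. s = (12/11)·p.
Substitute into the budget 8·p + (44/3)·s = 264: 24·p = 264, so p* = 11.
Then s* = (12/11)·11 = 12.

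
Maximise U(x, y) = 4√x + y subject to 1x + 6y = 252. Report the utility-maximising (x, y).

MU_x = 4/(2√x), MU_y = 1.
MRS = 4/(2√x) ÷ 1.
Tangency: set MRS = p_x/p_y = 1/6.
MRS depends only on x: 2/√x = 1/6 ⇒ √x = 2/(1/6) = 12 ⇒ x* = 144.
From the budget, 6·y = 252 − 1·144 = 108, so y* = 18.

x* = 144, y* = 18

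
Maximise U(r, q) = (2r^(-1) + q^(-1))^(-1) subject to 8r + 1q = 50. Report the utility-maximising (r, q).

r* = 5, q* = 10

For CES with ρ = -1, MRS = (2/1)·(q/r)^2.
Tangency: set MRS = p_r/p_q = 8/1 = 8.
So (q/r)^2 = 4; taking the square root, q/r = 2, i.e. q = 2·r.
Substitute into the budget 8·r + 1·q = 50: 10·r = 50, so r* = 5 and q* = 2·5 = 10.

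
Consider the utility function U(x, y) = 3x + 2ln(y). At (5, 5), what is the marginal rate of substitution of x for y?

MU_x = 3, MU_y = 2/y.
MRS = 3 ÷ (2/y).
At (5, 5): MRS = 7.5.
The indifference curve has slope −7.5 at this bundle.

MRS = 7.5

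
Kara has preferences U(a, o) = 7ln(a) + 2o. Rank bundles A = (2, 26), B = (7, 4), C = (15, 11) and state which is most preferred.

Bundle A

Evaluate utility at each bundle:
U(A) = 56.852.
U(B) = 21.621.
U(C) = 40.956.
Highest utility is A, so A ≻ C ≻ B.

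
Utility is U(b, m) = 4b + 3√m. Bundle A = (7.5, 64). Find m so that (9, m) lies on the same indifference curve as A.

U(7.5, 64) = 54.
Set U(9, m) = 54 and solve.
With b = 9: 3√m = 54 − 4·9 = 18, so √m = 6 and m = 36.
Check: U(9, 36) = 54.

m = 36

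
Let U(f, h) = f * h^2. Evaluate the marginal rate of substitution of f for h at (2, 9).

MU_f = h^2 and MU_h = 2·f·h.
MRS = MU_f/MU_h = (1/2)·h/f.
At (2, 9): MRS = 2.25.
So at (2, 9) the consumer would give up 2.25 units of h for one more unit of f.

MRS = 2.25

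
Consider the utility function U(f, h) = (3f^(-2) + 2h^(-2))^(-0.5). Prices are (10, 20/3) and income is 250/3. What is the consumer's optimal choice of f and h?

For CES with ρ = -2, MRS = (3/2)·(h/f)^3.
Tangency: set MRS = p_f/p_h = 10/(20/3) = 1.5.
So (h/f)^3 = 1; taking the cube root, h/f = 1, i.e. h = f.
Substitute into the budget 10·f + (20/3)·h = 250/3: (50/3)·f = 250/3, so f* = 5 and h* = 5.

f* = 5, h* = 5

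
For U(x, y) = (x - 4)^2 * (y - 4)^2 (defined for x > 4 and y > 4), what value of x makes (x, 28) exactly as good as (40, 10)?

x = 13

U(40, 10) = 46656.
Set U(x, 28) = 46656 and solve.
With y = 28: (28 − 4)^2 = 576, so (x − 4)^2 = 46656/576 = 81.
Taking the square root (with x > 4): x − 4 = 9, so x = 13.
Check: U(13, 28) = 46656.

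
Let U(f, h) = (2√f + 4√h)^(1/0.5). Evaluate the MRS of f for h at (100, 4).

For CES with ρ = 0.5, MRS = (2/4)·√(h/f).
At (100, 4): MRS = 0.1.
So at (100, 4) the consumer would give up 0.1 units of h for one more unit of f.

MRS = 0.1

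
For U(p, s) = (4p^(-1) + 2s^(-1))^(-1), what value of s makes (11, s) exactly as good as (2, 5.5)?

U depends on (p, s) only through S = 4p^(-1) + 2s^(-1), so equal utility means equal S. At (2, 5.5): S = 26/11.
With p = 11: 4·11^(-1) = 4/11, so 2s^(-1) = 26/11 − 4/11 = 2, i.e. s^(-1) = 1.
Hence s = 1/1 = 1.
Check: U(11, 1) = 0.4231.

s = 1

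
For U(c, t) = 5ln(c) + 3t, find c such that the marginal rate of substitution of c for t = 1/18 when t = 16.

MU_c = 5/c, MU_t = 3.
MRS = 5/c ÷ 3.
MRS depends only on c: (5/3)/c = 1/18 ⇒ c = (5/3)/(1/18) = 30.

c = 30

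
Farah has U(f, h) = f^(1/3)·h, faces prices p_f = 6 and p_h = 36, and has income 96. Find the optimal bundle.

f* = 4, h* = 2

MU_f = 1/3·f^(-2/3)·h and MU_h = f^(1/3).
MRS = MU_f/MU_h = (1/3)·h/f.
Tangency: set MRS = p_f/p_h = 6/36 = 1/6.
So (1/3)·h/f = 1/6, i.e. h = 0.5·f.
Substitute into the budget 6·f + 36·h = 96: 24·f = 96, so f* = 4.
Then h* = 0.5·4 = 2.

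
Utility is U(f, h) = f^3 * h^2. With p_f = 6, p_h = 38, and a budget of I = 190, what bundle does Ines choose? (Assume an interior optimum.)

f* = 19, h* = 2

MU_f = 3·f^2·h^2 and MU_h = 2·f^3·h.
MRS = MU_f/MU_h = (3/2)·h/f.
Tangency: set MRS = p_f/p_h = 6/38 = 3/19.
So (3/2)·h/f = 3/19, i.e. h = (2/19)·f.
Substitute into the budget 6·f + 38·h = 190: 10·f = 190, so f* = 19.
Then h* = (2/19)·19 = 2.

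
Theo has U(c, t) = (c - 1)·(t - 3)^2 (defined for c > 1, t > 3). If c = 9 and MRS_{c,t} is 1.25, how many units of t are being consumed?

MU_c = (t−3)^2, MU_t = 2·(c−1)·(t−3).
MRS = (1/2)·(t−3)/(c−1).
Substitute c = 9: MRS = (t − 3)/16. Setting this equal to 1.25 gives t − 3 = 1.25·16 = 20, so t = 23.

t = 23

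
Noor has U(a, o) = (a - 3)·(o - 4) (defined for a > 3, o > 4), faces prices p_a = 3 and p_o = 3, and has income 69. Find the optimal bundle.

a* = 11, o* = 12

MU_a = (o−4), MU_o = (a−3).
MRS = (o−4)/(a−3).
Tangency: set MRS = p_a/p_o = 3/3 = 1.
So (o − 4)/(a − 3) = 1, i.e. (o − 4) = (a − 3).
Rewrite the budget in excess-of-subsistence terms: 3·(a − 3) + 3·(o − 4) = 69 − 3·3 − 3·4 = 48.
Substituting, 6·(a − 3) = 48, so a − 3 = 8 and a* = 11.
Then o − 4 = 8, so o* = 12.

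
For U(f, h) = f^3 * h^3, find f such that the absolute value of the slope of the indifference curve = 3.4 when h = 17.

f = 5

MU_f = 3·f^2·h^3 and MU_h = 3·f^3·h^2.
MRS = MU_f/MU_h = h/f.
Substitute h = 17: MRS = 17/f. Setting 17/f = 3.4 gives f = 17/3.4 = 5.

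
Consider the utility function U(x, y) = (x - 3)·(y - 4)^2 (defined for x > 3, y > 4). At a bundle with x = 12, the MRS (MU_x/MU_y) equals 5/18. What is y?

y = 9

MU_x = (y−4)^2, MU_y = 2·(x−3)·(y−4).
MRS = (1/2)·(y−4)/(x−3).
Substitute x = 12: MRS = (y − 4)/18. Setting this equal to 5/18 gives y − 4 = (5/18)·18 = 5, so y = 9.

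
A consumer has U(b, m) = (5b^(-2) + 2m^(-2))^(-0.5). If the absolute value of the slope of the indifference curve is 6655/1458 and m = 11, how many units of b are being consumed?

For CES with ρ = -2, MRS = (5/2)·(m/b)^3.
Setting (5/2)·(11/b)^3 = 6655/1458 gives (11/b)^3 = 1331/729, so 11/b = 11/9 and b = 9.

b = 9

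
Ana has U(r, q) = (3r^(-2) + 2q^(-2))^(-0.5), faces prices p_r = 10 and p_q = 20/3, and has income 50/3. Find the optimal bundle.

r* = 1, q* = 1

For CES with ρ = -2, MRS = (3/2)·(q/r)^3.
Tangency: set MRS = p_r/p_q = 10/(20/3) = 1.5.
So (q/r)^3 = 1; taking the cube root, q/r = 1, i.e. q = r.
Substitute into the budget 10·r + (20/3)·q = 50/3: (50/3)·r = 50/3, so r* = 1 and q* = 1.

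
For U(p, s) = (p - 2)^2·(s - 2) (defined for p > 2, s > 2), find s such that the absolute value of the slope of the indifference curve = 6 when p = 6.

s = 14

MU_p = 2·(p−2)·(s−2), MU_s = (p−2)^2.
MRS = (2/1)·(s−2)/(p−2).
Substitute p = 6: MRS = (s − 2)/2. Setting this equal to 6 gives s − 2 = 6·2 = 12, so s = 14.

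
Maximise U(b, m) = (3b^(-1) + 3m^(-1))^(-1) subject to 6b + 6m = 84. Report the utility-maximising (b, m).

For CES with ρ = -1, MRS = (m/b)^2.
Tangency: set MRS = p_b/p_m = 6/6 = 1.
So (m/b)^2 = 1; taking the square root, m/b = 1, i.e. m = b.
Substitute into the budget 6·b + 6·m = 84: 12·b = 84, so b* = 7 and m* = 7.

b* = 7, m* = 7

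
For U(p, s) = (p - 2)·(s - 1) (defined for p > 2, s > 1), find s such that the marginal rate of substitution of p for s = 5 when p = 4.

MU_p = (s−1), MU_s = (p−2).
MRS = (s−1)/(p−2).
Substitute p = 4: MRS = (s − 1)/2. Setting this equal to 5 gives s − 1 = 5·2 = 10, so s = 11.

s = 11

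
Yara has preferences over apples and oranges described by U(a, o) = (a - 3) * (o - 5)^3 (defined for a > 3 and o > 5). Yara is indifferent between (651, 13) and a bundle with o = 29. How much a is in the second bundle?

a = 27

U(651, 13) = 331776.
Set U(a, 29) = 331776 and solve.
With o = 29: (29 − 5)^3 = 13824, so (a − 3) = 331776/13824 = 24.
So a = 3 + 24 = 27.
Check: U(27, 29) = 331776.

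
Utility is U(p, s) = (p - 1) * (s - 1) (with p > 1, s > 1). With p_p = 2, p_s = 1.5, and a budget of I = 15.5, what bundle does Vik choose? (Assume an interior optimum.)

MU_p = (s−1), MU_s = (p−1).
MRS = (s−1)/(p−1).
Tangency: set MRS = p_p/p_s = 2/1.5 = 4/3.
So (s − 1)/(p − 1) = 4/3, i.e. (s − 1) = (4/3)·(p − 1).
Rewrite the budget in excess-of-subsistence terms: 2·(p − 1) + 1.5·(s − 1) = 15.5 − 2·1 − 1.5·1 = 12.
Substituting, 4·(p − 1) = 12, so p − 1 = 3 and p* = 4.
Then s − 1 = (4/3)·3 = 4, so s* = 5.

p* = 4, s* = 5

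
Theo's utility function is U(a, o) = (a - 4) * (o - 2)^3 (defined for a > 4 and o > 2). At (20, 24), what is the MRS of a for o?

MRS = 11/24

MU_a = (o−2)^3, MU_o = 3·(a−4)·(o−2)^2.
MRS = (1/3)·(o−2)/(a−4).
At (20, 24): MRS = 11/24.
That is, one extra unit of a is worth 11/24 units of o at the margin.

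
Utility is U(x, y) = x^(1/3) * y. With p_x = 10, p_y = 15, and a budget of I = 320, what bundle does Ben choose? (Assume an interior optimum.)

MU_x = 1/3·x^(-2/3)·y and MU_y = x^(1/3).
MRS = MU_x/MU_y = (1/3)·y/x.
Tangency: set MRS = p_x/p_y = 10/15 = 2/3.
So (1/3)·y/x = 2/3, i.e. y = 2·x.
Substitute into the budget 10·x + 15·y = 320: 40·x = 320, so x* = 8.
Then y* = 2·8 = 16.

x* = 8, y* = 16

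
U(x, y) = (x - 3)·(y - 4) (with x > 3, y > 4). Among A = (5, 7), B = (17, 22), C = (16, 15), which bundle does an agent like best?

Evaluate utility at each bundle:
U(A) = 6.
U(B) = 252.
U(C) = 143.
Highest utility is B, so B ≻ C ≻ A.

Bundle B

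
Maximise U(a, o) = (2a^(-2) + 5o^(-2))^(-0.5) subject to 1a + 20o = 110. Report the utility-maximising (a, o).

For CES with ρ = -2, MRS = (2/5)·(o/a)^3.
Tangency: set MRS = p_a/p_o = 1/20 = 0.05.
So (o/a)^3 = 0.125; taking the cube root, o/a = 0.5, i.e. o = 0.5·a.
Substitute into the budget 1·a + 20·o = 110: 11·a = 110, so a* = 10 and o* = 0.5·10 = 5.

a* = 10, o* = 5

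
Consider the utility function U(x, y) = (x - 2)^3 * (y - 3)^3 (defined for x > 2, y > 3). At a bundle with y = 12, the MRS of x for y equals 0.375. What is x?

x = 26

MU_x = 3·(x−2)^2·(y−3)^3, MU_y = 3·(x−2)^3·(y−3)^2.
MRS = (y−3)/(x−2).
Substitute y = 12: MRS = 9/(x − 2). Setting this equal to 0.375 gives x − 2 = 9/0.375 = 24, so x = 26.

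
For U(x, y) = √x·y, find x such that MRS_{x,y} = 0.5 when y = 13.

MU_x = 0.5·x^(-0.5)·y and MU_y = √x.
MRS = MU_x/MU_y = (0.5)·y/x.
Substitute y = 13: MRS = 6.5/x. Setting 6.5/x = 0.5 gives x = 6.5/0.5 = 13.

x = 13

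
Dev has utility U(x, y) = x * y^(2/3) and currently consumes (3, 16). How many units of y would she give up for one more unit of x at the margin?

MU_x = y^(2/3) and MU_y = 2/3·x·y^(-1/3).
MRS = MU_x/MU_y = (1.5)·y/x.
At (3, 16): MRS = 8.
That is, one extra unit of x is worth 8 units of y at the margin.

MRS = 8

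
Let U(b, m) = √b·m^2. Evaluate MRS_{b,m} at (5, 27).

MU_b = 0.5·b^(-0.5)·m^2 and MU_m = 2·√b·m.
MRS = MU_b/MU_m = (0.25)·m/b.
At (5, 27): MRS = 1.35.
So at (5, 27) the consumer would give up 1.35 units of m for one more unit of b.

MRS = 1.35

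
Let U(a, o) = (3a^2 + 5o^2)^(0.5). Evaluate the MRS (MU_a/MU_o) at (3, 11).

MRS = 9/55

For CES with ρ = 2, MRS = (3/5)·(o/a)^(-1).
At (3, 11): MRS = 9/55.
That is, one extra unit of a is worth 9/55 units of o at the margin.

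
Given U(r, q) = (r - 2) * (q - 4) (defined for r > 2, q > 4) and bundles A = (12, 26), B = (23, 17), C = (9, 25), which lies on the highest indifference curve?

Evaluate utility at each bundle:
U(A) = 220.
U(B) = 273.
U(C) = 147.
Highest utility is B, so B ≻ A ≻ C.

Bundle B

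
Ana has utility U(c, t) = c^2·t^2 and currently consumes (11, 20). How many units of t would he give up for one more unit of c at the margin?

MU_c = 2·c·t^2 and MU_t = 2·c^2·t.
MRS = MU_c/MU_t = t/c.
At (11, 20): MRS = 20/11.
So at (11, 20) the consumer would give up 20/11 units of t for one more unit of c.

MRS = 20/11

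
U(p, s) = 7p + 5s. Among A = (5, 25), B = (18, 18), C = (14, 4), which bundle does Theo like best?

Evaluate utility at each bundle:
U(A) = 160.
U(B) = 216.
U(C) = 118.
Highest utility is B, so B ≻ A ≻ C.

Bundle B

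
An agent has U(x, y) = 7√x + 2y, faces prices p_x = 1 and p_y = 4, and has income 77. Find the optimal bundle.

MU_x = 7/(2√x), MU_y = 2.
MRS = 7/(2√x) ÷ 2.
Tangency: set MRS = p_x/p_y = 1/4 = 0.25.
MRS depends only on x: 1.75/√x = 0.25 ⇒ √x = 1.75/0.25 = 7 ⇒ x* = 49.
From the budget, 4·y = 77 − 1·49 = 28, so y* = 7.

x* = 49, y* = 7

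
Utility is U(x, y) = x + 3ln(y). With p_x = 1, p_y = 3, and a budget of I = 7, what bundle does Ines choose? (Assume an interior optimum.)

x* = 4, y* = 1

MU_x = 1, MU_y = 3/y.
MRS = 1 ÷ (3/y).
Tangency: set MRS = p_x/p_y = 1/3.
MRS depends only on y: (1/3)·y = 1/3 ⇒ y* = (1/3)/(1/3) = 1.
From the budget, 1·x = 7 − 3·1 = 4, so x* = 4.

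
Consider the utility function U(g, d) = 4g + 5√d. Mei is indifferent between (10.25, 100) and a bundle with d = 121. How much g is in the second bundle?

U(10.25, 100) = 91.
Set U(g, 121) = 91 and solve.
With d = 121: √121 = 11, so 4g = 91 − 5·11 = 36 and g = 9.
Check: U(9, 121) = 91.

g = 9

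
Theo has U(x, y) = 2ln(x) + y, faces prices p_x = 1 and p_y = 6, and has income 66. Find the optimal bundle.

MU_x = 2/x, MU_y = 1.
MRS = 2/x ÷ 1.
Tangency: set MRS = p_x/p_y = 1/6.
MRS depends only on x: 2/x = 1/6 ⇒ x* = 2/(1/6) = 12.
From the budget, 6·y = 66 − 1·12 = 54, so y* = 9.

x* = 12, y* = 9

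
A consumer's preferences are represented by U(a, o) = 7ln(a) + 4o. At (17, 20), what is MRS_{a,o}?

MU_a = 7/a, MU_o = 4.
MRS = 7/a ÷ 4.
At (17, 20): MRS = 7/68.
That is, one extra unit of a is worth 7/68 units of o at the margin.

MRS = 7/68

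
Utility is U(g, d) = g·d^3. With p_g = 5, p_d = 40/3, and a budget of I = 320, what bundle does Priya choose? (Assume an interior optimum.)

g* = 16, d* = 18

MU_g = d^3 and MU_d = 3·g·d^2.
MRS = MU_g/MU_d = (1/3)·d/g.
Tangency: set MRS = p_g/p_d = 5/(40/3) = 0.375.
So (1/3)·d/g = 0.375, i.e. d = 1.125·g.
Substitute into the budget 5·g + (40/3)·d = 320: 20·g = 320, so g* = 16.
Then d* = 1.125·16 = 18.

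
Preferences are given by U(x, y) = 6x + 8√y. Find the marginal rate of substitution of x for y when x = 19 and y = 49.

MU_x = 6, MU_y = 8/(2√y).
MRS = 6 ÷ (8/(2√y)).
At (19, 49): MRS = 10.5.
So at (19, 49) the consumer would give up 10.5 units of y for one more unit of x.

MRS = 10.5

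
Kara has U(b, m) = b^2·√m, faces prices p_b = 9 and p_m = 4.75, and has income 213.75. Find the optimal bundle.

MU_b = 2·b·√m and MU_m = 0.5·b^2·m^(-0.5).
MRS = MU_b/MU_m = (4)·m/b.
Tangency: set MRS = p_b/p_m = 9/4.75 = 36/19.
So (4)·m/b = 36/19, i.e. m = (9/19)·b.
Substitute into the budget 9·b + 4.75·m = 213.75: 11.25·b = 213.75, so b* = 19.
Then m* = (9/19)·19 = 9.

b* = 19, m* = 9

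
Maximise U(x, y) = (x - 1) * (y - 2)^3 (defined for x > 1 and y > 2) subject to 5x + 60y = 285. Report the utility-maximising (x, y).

MU_x = (y−2)^3, MU_y = 3·(x−1)·(y−2)^2.
MRS = (1/3)·(y−2)/(x−1).
Tangency: set MRS = p_x/p_y = 5/60 = 1/12.
So (1/3)·(y − 2)/(x − 1) = 1/12, i.e. (y − 2) = 0.25·(x − 1).
Rewrite the budget in excess-of-subsistence terms: 5·(x − 1) + 60·(y − 2) = 285 − 5·1 − 60·2 = 160.
Substituting, 20·(x − 1) = 160, so x − 1 = 8 and x* = 9.
Then y − 2 = 0.25·8 = 2, so y* = 4.

x* = 9, y* = 4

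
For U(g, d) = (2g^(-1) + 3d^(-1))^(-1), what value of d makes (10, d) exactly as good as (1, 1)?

d = 0.625

U depends on (g, d) only through S = 2g^(-1) + 3d^(-1), so equal utility means equal S. At (1, 1): S = 5.
With g = 10: 2·10^(-1) = 0.2, so 3d^(-1) = 5 − 0.2 = 4.8, i.e. d^(-1) = 1.6.
Hence d = 1/1.6 = 0.625.
Check: U(10, 0.625) = 0.2.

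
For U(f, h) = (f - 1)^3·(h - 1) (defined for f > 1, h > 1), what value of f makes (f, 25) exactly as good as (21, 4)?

U(21, 4) = 24000.
Set U(f, 25) = 24000 and solve.
With h = 25: (25 − 1) = 24, so (f − 1)^3 = 24000/24 = 1000.
Taking the cube root (with f > 1): f − 1 = 10, so f = 11.
Check: U(11, 25) = 24000.

f = 11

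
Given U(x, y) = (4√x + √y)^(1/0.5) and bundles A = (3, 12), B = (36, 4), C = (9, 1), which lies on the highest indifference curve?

Bundle B

Evaluate utility at each bundle:
U(A) = 108.000.
U(B) = 676.000.
U(C) = 169.000.
Highest utility is B, so B ≻ C ≻ A.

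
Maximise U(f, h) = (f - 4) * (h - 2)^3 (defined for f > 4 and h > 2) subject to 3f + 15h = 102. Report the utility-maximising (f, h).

MU_f = (h−2)^3, MU_h = 3·(f−4)·(h−2)^2.
MRS = (1/3)·(h−2)/(f−4).
Tangency: set MRS = p_f/p_h = 3/15 = 0.2.
So (1/3)·(h − 2)/(f − 4) = 0.2, i.e. (h − 2) = 0.6·(f − 4).
Rewrite the budget in excess-of-subsistence terms: 3·(f − 4) + 15·(h − 2) = 102 − 3·4 − 15·2 = 60.
Substituting, 12·(f − 4) = 60, so f − 4 = 5 and f* = 9.
Then h − 2 = 0.6·5 = 3, so h* = 5.

f* = 9, h* = 5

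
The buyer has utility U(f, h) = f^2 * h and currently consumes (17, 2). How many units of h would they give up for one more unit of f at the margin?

MRS = 4/17

MU_f = 2·f·h and MU_h = f^2.
MRS = MU_f/MU_h = (2/1)·h/f.
At (17, 2): MRS = 4/17.
That is, one extra unit of f is worth 4/17 units of h at the margin.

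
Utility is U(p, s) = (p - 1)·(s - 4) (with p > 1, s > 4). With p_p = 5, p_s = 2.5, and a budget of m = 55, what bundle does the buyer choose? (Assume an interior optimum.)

MU_p = (s−4), MU_s = (p−1).
MRS = (s−4)/(p−1).
Tangency: set MRS = p_p/p_s = 5/2.5 = 2.
So (s − 4)/(p − 1) = 2, i.e. (s − 4) = 2·(p − 1).
Rewrite the budget in excess-of-subsistence terms: 5·(p − 1) + 2.5·(s − 4) = 55 − 5·1 − 2.5·4 = 40.
Substituting, 10·(p − 1) = 40, so p − 1 = 4 and p* = 5.
Then s − 4 = 2·4 = 8, so s* = 12.

p* = 5, s* = 12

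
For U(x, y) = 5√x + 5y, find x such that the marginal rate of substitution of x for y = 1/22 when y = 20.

MU_x = 5/(2√x), MU_y = 5.
MRS = 5/(2√x) ÷ 5.
MRS depends only on x: 0.5/√x = 1/22 ⇒ √x = 0.5/(1/22) = 11 ⇒ x = 121.

x = 121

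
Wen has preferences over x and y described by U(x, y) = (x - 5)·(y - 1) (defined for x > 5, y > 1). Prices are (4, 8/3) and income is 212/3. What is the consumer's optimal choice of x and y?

x* = 11, y* = 10

MU_x = (y−1), MU_y = (x−5).
MRS = (y−1)/(x−5).
Tangency: set MRS = p_x/p_y = 4/(8/3) = 1.5.
So (y − 1)/(x − 5) = 1.5, i.e. (y − 1) = 1.5·(x − 5).
Rewrite the budget in excess-of-subsistence terms: 4·(x − 5) + (8/3)·(y − 1) = 212/3 − 4·5 − (8/3)·1 = 48.
Substituting, 8·(x − 5) = 48, so x − 5 = 6 and x* = 11.
Then y − 1 = 1.5·6 = 9, so y* = 10.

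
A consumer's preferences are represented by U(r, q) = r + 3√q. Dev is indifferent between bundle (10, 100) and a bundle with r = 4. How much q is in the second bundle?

U(10, 100) = 40.
Set U(4, q) = 40 and solve.
With r = 4: 3√q = 40 − 4 = 36, so √q = 12 and q = 144.
Check: U(4, 144) = 40.

q = 144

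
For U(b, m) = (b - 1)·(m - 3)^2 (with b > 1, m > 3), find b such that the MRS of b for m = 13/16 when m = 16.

b = 9

MU_b = (m−3)^2, MU_m = 2·(b−1)·(m−3).
MRS = (1/2)·(m−3)/(b−1).
Substitute m = 16: MRS = 6.5/(b − 1). Setting this equal to 13/16 gives b − 1 = 6.5/(13/16) = 8, so b = 9.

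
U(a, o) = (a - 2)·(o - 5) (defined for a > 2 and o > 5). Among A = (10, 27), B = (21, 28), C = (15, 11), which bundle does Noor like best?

Evaluate utility at each bundle:
U(A) = 176.
U(B) = 437.
U(C) = 78.
Highest utility is B, so B ≻ A ≻ C.

Bundle B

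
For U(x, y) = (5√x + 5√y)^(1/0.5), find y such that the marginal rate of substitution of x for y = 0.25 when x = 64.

For CES with ρ = 0.5, MRS = √(y/x).
Setting √(y/64) = 0.25 gives y/64 = 1/16 and y = 4.

y = 4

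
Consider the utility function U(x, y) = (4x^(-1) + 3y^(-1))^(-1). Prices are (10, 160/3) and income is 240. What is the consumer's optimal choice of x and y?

x* = 8, y* = 3

For CES with ρ = -1, MRS = (4/3)·(y/x)^2.
Tangency: set MRS = p_x/p_y = 10/(160/3) = 3/16.
So (y/x)^2 = 9/64; taking the square root, y/x = 0.375, i.e. y = 0.375·x.
Substitute into the budget 10·x + (160/3)·y = 240: 30·x = 240, so x* = 8 and y* = 0.375·8 = 3.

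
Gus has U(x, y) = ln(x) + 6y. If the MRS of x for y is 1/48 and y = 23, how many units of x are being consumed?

MU_x = 1/x, MU_y = 6.
MRS = 1/x ÷ 6.
MRS depends only on x: (1/6)/x = 1/48 ⇒ x = (1/6)/(1/48) = 8.

x = 8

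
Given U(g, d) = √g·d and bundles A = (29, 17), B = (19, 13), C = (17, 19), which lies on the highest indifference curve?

Bundle A

Evaluate utility at each bundle:
U(A) = 91.548.
U(B) = 56.666.
U(C) = 78.339.
Highest utility is A, so A ≻ C ≻ B.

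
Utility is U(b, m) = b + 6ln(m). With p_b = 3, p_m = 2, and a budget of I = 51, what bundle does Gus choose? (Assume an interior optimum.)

MU_b = 1, MU_m = 6/m.
MRS = 1 ÷ (6/m).
Tangency: set MRS = p_b/p_m = 3/2 = 1.5.
MRS depends only on m: (1/6)·m = 1.5 ⇒ m* = 1.5/(1/6) = 9.
From the budget, 3·b = 51 − 2·9 = 33, so b* = 11.

b* = 11, m* = 9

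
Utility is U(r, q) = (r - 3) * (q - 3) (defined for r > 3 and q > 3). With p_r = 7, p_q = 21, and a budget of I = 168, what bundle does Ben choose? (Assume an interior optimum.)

r* = 9, q* = 5

MU_r = (q−3), MU_q = (r−3).
MRS = (q−3)/(r−3).
Tangency: set MRS = p_r/p_q = 7/21 = 1/3.
So (q − 3)/(r − 3) = 1/3, i.e. (q − 3) = (1/3)·(r − 3).
Rewrite the budget in excess-of-subsistence terms: 7·(r − 3) + 21·(q − 3) = 168 − 7·3 − 21·3 = 84.
Substituting, 14·(r − 3) = 84, so r − 3 = 6 and r* = 9.
Then q − 3 = (1/3)·6 = 2, so q* = 5.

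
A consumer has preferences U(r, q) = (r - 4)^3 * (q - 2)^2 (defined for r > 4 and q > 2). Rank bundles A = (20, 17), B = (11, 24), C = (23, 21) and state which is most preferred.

Bundle C

Evaluate utility at each bundle:
U(A) = 921600.
U(B) = 166012.
U(C) = 2476099.
Highest utility is C, so C ≻ A ≻ B.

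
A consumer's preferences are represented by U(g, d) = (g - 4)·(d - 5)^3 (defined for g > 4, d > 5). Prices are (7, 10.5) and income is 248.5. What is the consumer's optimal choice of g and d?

g* = 10, d* = 17

MU_g = (d−5)^3, MU_d = 3·(g−4)·(d−5)^2.
MRS = (1/3)·(d−5)/(g−4).
Tangency: set MRS = p_g/p_d = 7/10.5 = 2/3.
So (1/3)·(d − 5)/(g − 4) = 2/3, i.e. (d − 5) = 2·(g − 4).
Rewrite the budget in excess-of-subsistence terms: 7·(g − 4) + 10.5·(d − 5) = 248.5 − 7·4 − 10.5·5 = 168.
Substituting, 28·(g − 4) = 168, so g − 4 = 6 and g* = 10.
Then d − 5 = 2·6 = 12, so d* = 17.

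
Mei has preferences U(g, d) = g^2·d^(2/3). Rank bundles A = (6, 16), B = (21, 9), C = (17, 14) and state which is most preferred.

Evaluate utility at each bundle:
U(A) = 228.586.
U(B) = 1908.096.
U(C) = 1678.739.
Highest utility is B, so B ≻ C ≻ A.

Bundle B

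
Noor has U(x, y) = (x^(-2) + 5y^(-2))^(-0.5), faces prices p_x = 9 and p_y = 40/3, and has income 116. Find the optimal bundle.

x* = 4, y* = 6

For CES with ρ = -2, MRS = (1/5)·(y/x)^3.
Tangency: set MRS = p_x/p_y = 9/(40/3) = 27/40.
So (y/x)^3 = 3.375; taking the cube root, y/x = 1.5, i.e. y = 1.5·x.
Substitute into the budget 9·x + (40/3)·y = 116: 29·x = 116, so x* = 4 and y* = 1.5·4 = 6.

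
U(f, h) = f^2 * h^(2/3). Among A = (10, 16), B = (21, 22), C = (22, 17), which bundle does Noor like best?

Bundle B

Evaluate utility at each bundle:
U(A) = 634.960.
U(B) = 3462.478.
U(C) = 3199.961.
Highest utility is B, so B ≻ C ≻ A.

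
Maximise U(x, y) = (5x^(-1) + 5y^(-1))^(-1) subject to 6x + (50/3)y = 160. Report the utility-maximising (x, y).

For CES with ρ = -1, MRS = (y/x)^2.
Tangency: set MRS = p_x/p_y = 6/(50/3) = 9/25.
So (y/x)^2 = 9/25; taking the square root, y/x = 0.6, i.e. y = 0.6·x.
Substitute into the budget 6·x + (50/3)·y = 160: 16·x = 160, so x* = 10 and y* = 0.6·10 = 6.

x* = 10, y* = 6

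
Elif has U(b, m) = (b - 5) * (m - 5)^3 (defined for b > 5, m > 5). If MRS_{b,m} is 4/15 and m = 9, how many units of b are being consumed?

MU_b = (m−5)^3, MU_m = 3·(b−5)·(m−5)^2.
MRS = (1/3)·(m−5)/(b−5).
Substitute m = 9: MRS = (4/3)/(b − 5). Setting this equal to 4/15 gives b − 5 = (4/3)/(4/15) = 5, so b = 10.

b = 10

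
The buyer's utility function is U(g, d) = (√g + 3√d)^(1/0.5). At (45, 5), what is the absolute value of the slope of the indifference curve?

MRS = 1/9

For CES with ρ = 0.5, MRS = (1/3)·√(d/g).
At (45, 5): MRS = 1/9.
That is, one extra unit of g is worth 1/9 units of d at the margin.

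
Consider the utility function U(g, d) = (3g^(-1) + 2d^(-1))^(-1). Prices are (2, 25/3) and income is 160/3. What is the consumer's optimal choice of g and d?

g* = 10, d* = 4

For CES with ρ = -1, MRS = (3/2)·(d/g)^2.
Tangency: set MRS = p_g/p_d = 2/(25/3) = 6/25.
So (d/g)^2 = 4/25; taking the square root, d/g = 0.4, i.e. d = 0.4·g.
Substitute into the budget 2·g + (25/3)·d = 160/3: (16/3)·g = 160/3, so g* = 10 and d* = 0.4·10 = 4.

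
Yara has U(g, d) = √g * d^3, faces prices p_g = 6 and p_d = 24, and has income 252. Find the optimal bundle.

g* = 6, d* = 9

MU_g = 0.5·g^(-0.5)·d^3 and MU_d = 3·√g·d^2.
MRS = MU_g/MU_d = (1/6)·d/g.
Tangency: set MRS = p_g/p_d = 6/24 = 0.25.
So (1/6)·d/g = 0.25, i.e. d = 1.5·g.
Substitute into the budget 6·g + 24·d = 252: 42·g = 252, so g* = 6.
Then d* = 1.5·6 = 9.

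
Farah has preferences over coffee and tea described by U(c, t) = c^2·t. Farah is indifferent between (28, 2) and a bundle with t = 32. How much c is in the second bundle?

U(28, 2) = 1568.
Set U(c, 32) = 1568 and solve.
With t = 32: c^2 = 1568/32 = 49; taking the square root, c = 7.
Check: U(7, 32) = 1568.

c = 7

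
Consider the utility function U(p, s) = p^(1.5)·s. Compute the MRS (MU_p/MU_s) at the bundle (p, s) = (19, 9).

MRS = 27/38

MU_p = 1.5·√p·s and MU_s = p^(1.5).
MRS = MU_p/MU_s = (1.5)·s/p.
At (19, 9): MRS = 27/38.
The indifference curve has slope −27/38 at this bundle.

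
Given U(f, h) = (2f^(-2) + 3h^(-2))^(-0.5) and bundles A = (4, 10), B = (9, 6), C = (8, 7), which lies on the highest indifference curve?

Evaluate utility at each bundle:
U(A) = 2.540.
U(B) = 3.043.
U(C) = 3.288.
Highest utility is C, so C ≻ B ≻ A.

Bundle C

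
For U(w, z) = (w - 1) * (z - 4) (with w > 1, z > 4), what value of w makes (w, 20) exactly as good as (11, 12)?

U(11, 12) = 80.
Set U(w, 20) = 80 and solve.
With z = 20: (20 − 4) = 16, so (w − 1) = 80/16 = 5.
So w = 1 + 5 = 6.
Check: U(6, 20) = 80.

w = 6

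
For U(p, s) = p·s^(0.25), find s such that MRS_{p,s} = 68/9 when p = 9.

s = 17

MU_p = s^(0.25) and MU_s = 0.25·p·s^(-0.75).
MRS = MU_p/MU_s = (4)·s/p.
Substitute p = 9: MRS = s/2.25. Setting s/2.25 = 68/9 gives s = (68/9)·2.25 = 17.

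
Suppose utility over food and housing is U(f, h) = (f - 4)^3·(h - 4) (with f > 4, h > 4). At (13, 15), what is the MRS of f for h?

MU_f = 3·(f−4)^2·(h−4), MU_h = (f−4)^3.
MRS = (3/1)·(h−4)/(f−4).
At (13, 15): MRS = 11/3.
That is, one extra unit of f is worth 11/3 units of h at the margin.

MRS = 11/3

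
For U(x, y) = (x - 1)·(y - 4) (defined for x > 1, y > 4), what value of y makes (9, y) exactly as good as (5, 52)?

U(5, 52) = 192.
Set U(9, y) = 192 and solve.
With x = 9: (9 − 1) = 8, so (y − 4) = 192/8 = 24.
So y = 4 + 24 = 28.
Check: U(9, 28) = 192.

y = 28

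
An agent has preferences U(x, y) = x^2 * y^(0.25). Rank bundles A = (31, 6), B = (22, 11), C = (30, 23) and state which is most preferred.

Bundle C

Evaluate utility at each bundle:
U(A) = 1504.046.
U(B) = 881.442.
U(C) = 1970.945.
Highest utility is C, so C ≻ A ≻ B.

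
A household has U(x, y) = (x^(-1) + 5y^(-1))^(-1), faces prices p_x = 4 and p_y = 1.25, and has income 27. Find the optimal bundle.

For CES with ρ = -1, MRS = (1/5)·(y/x)^2.
Tangency: set MRS = p_x/p_y = 4/1.25 = 3.2.
So (y/x)^2 = 16; taking the square root, y/x = 4, i.e. y = 4·x.
Substitute into the budget 4·x + 1.25·y = 27: 9·x = 27, so x* = 3 and y* = 4·3 = 12.

x* = 3, y* = 12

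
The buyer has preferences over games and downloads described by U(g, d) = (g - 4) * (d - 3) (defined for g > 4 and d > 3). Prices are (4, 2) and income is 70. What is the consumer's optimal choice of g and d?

g* = 10, d* = 15

MU_g = (d−3), MU_d = (g−4).
MRS = (d−3)/(g−4).
Tangency: set MRS = p_g/p_d = 4/2 = 2.
So (d − 3)/(g − 4) = 2, i.e. (d − 3) = 2·(g − 4).
Rewrite the budget in excess-of-subsistence terms: 4·(g − 4) + 2·(d − 3) = 70 − 4·4 − 2·3 = 48.
Substituting, 8·(g − 4) = 48, so g − 4 = 6 and g* = 10.
Then d − 3 = 2·6 = 12, so d* = 15.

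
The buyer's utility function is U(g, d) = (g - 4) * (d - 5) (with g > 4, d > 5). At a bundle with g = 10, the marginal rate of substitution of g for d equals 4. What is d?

MU_g = (d−5), MU_d = (g−4).
MRS = (d−5)/(g−4).
Substitute g = 10: MRS = (d − 5)/6. Setting this equal to 4 gives d − 5 = 4·6 = 24, so d = 29.

d = 29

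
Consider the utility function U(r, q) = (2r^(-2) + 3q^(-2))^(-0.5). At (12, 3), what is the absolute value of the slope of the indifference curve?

MRS = 1/96

For CES with ρ = -2, MRS = (2/3)·(q/r)^3.
At (12, 3): MRS = 1/96.
That is, one extra unit of r is worth 1/96 units of q at the margin.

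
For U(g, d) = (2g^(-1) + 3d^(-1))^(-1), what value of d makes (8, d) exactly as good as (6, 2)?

U depends on (g, d) only through S = 2g^(-1) + 3d^(-1), so equal utility means equal S. At (6, 2): S = 11/6.
With g = 8: 2·8^(-1) = 0.25, so 3d^(-1) = 11/6 − 0.25 = 19/12, i.e. d^(-1) = 19/36.
Hence d = 1/(19/36) = 36/19.
Check: U(8, 36/19) = 0.5455.

d = 36/19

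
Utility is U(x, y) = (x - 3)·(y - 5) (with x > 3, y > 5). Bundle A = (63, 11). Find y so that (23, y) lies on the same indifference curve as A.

y = 23

U(63, 11) = 360.
Set U(23, y) = 360 and solve.
With x = 23: (23 − 3) = 20, so (y − 5) = 360/20 = 18.
So y = 5 + 18 = 23.
Check: U(23, 23) = 360.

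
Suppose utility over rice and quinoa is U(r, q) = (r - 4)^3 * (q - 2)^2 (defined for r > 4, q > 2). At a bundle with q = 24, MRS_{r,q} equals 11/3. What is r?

MU_r = 3·(r−4)^2·(q−2)^2, MU_q = 2·(r−4)^3·(q−2).
MRS = (3/2)·(q−2)/(r−4).
Substitute q = 24: MRS = 33/(r − 4). Setting this equal to 11/3 gives r − 4 = 33/(11/3) = 9, so r = 13.

r = 13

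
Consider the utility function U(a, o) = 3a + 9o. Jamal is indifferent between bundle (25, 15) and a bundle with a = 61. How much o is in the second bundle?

o = 3

U(25, 15) = 210.
Set U(61, o) = 210 and solve.
3·61 + 9o = 210 ⇒ 9o = 27 ⇒ o = 3.
Check: U(61, 3) = 210.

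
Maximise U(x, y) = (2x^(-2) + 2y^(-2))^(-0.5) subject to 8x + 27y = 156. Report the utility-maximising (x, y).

For CES with ρ = -2, MRS = (y/x)^3.
Tangency: set MRS = p_x/p_y = 8/27.
So (y/x)^3 = 8/27; taking the cube root, y/x = 2/3, i.e. y = (2/3)·x.
Substitute into the budget 8·x + 27·y = 156: 26·x = 156, so x* = 6 and y* = (2/3)·6 = 4.

x* = 6, y* = 4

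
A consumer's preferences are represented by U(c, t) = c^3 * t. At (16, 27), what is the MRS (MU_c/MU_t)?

MRS = 81/16

MU_c = 3·c^2·t and MU_t = c^3.
MRS = MU_c/MU_t = (3/1)·t/c.
At (16, 27): MRS = 81/16.
So at (16, 27) the consumer would give up 81/16 units of t for one more unit of c.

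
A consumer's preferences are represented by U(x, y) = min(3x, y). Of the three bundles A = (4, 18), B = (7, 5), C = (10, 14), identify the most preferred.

Evaluate utility at each bundle:
U(A) = 12.
U(B) = 5.
U(C) = 14.
Highest utility is C, so C ≻ A ≻ B.

Bundle C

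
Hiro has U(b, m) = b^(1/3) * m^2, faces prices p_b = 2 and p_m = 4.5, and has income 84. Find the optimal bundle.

MU_b = 1/3·b^(-2/3)·m^2 and MU_m = 2·b^(1/3)·m.
MRS = MU_b/MU_m = (1/6)·m/b.
Tangency: set MRS = p_b/p_m = 2/4.5 = 4/9.
So (1/6)·m/b = 4/9, i.e. m = (8/3)·b.
Substitute into the budget 2·b + 4.5·m = 84: 14·b = 84, so b* = 6.
Then m* = (8/3)·6 = 16.

b* = 6, m* = 16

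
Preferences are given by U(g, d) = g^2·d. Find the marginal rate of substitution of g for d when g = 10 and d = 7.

MU_g = 2·g·d and MU_d = g^2.
MRS = MU_g/MU_d = (2/1)·d/g.
At (10, 7): MRS = 1.4.
That is, one extra unit of g is worth 1.4 units of d at the margin.

MRS = 1.4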